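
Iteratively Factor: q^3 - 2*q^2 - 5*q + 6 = (q + 2)*(q^2 - 4*q + 3) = (q - 3)*(q + 2)*(q - 1)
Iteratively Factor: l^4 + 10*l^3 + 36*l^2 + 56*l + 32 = (l + 2)*(l^3 + 8*l^2 + 20*l + 16) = (l + 2)*(l + 4)*(l^2 + 4*l + 4) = (l + 2)^2*(l + 4)*(l + 2)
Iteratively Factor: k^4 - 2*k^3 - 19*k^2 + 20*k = (k - 5)*(k^3 + 3*k^2 - 4*k) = k*(k - 5)*(k^2 + 3*k - 4) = k*(k - 5)*(k + 4)*(k - 1)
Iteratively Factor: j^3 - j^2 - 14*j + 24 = (j - 3)*(j^2 + 2*j - 8) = (j - 3)*(j - 2)*(j + 4)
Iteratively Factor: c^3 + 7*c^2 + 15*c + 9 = (c + 1)*(c^2 + 6*c + 9) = (c + 1)*(c + 3)*(c + 3)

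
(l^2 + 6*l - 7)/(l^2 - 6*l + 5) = (l + 7)/(l - 5)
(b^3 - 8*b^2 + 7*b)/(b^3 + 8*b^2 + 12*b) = (b^2 - 8*b + 7)/(b^2 + 8*b + 12)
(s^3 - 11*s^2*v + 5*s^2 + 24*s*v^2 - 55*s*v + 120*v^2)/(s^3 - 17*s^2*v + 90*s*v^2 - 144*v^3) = (s + 5)/(s - 6*v)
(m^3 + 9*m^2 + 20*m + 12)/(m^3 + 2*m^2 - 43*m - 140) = (m^3 + 9*m^2 + 20*m + 12)/(m^3 + 2*m^2 - 43*m - 140)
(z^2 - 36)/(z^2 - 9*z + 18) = (z + 6)/(z - 3)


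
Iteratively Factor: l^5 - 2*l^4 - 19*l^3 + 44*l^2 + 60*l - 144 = (l + 4)*(l^4 - 6*l^3 + 5*l^2 + 24*l - 36) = (l - 2)*(l + 4)*(l^3 - 4*l^2 - 3*l + 18) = (l - 2)*(l + 2)*(l + 4)*(l^2 - 6*l + 9) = (l - 3)*(l - 2)*(l + 2)*(l + 4)*(l - 3)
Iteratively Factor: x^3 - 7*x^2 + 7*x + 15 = (x + 1)*(x^2 - 8*x + 15) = (x - 5)*(x + 1)*(x - 3)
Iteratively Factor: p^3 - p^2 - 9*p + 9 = (p + 3)*(p^2 - 4*p + 3) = (p - 3)*(p + 3)*(p - 1)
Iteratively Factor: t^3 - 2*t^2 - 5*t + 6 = (t - 1)*(t^2 - t - 6) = (t - 1)*(t + 2)*(t - 3)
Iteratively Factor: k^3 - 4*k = (k)*(k^2 - 4) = k*(k + 2)*(k - 2)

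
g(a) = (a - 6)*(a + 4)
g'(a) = 2*a - 2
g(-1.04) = -20.84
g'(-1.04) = -4.08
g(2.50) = -22.75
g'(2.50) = 3.00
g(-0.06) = -23.88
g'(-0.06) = -2.12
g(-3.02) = -8.84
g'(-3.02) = -8.04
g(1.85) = -24.28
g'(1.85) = 1.70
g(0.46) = -24.71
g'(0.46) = -1.08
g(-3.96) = -0.40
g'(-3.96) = -9.92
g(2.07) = -23.86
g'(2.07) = 2.14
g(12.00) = 96.00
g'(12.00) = 22.00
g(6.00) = 0.00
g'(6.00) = 10.00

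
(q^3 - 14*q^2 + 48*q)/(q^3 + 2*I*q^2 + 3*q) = (q^2 - 14*q + 48)/(q^2 + 2*I*q + 3)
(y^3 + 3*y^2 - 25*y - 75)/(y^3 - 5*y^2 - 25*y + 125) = (y + 3)/(y - 5)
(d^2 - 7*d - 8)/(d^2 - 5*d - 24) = (d + 1)/(d + 3)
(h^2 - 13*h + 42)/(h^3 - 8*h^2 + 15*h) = (h^2 - 13*h + 42)/(h*(h^2 - 8*h + 15))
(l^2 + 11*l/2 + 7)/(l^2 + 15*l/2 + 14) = (l + 2)/(l + 4)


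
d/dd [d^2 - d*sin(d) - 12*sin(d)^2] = -d*cos(d) + 2*d - sin(d) - 12*sin(2*d)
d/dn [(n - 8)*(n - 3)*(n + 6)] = 3*n^2 - 10*n - 42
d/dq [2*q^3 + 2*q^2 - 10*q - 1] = 6*q^2 + 4*q - 10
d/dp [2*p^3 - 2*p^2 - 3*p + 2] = 6*p^2 - 4*p - 3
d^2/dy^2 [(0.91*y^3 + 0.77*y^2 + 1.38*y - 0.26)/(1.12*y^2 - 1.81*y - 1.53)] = (4.44089209850063e-15*y^4 + 15.665286*y^3 + 21.080346*y^2 + 30.132354*y - 6.632926)/(1.404928*y^6 - 6.811392*y^5 + 5.25*y^4 + 12.679955*y^3 - 7.171875*y^2 - 12.711087*y - 3.581577)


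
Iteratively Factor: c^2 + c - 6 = (c + 3)*(c - 2)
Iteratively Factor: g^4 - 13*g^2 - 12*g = (g - 4)*(g^3 + 4*g^2 + 3*g) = g*(g - 4)*(g^2 + 4*g + 3) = g*(g - 4)*(g + 1)*(g + 3)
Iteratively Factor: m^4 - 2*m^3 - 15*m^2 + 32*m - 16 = (m + 4)*(m^3 - 6*m^2 + 9*m - 4) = (m - 4)*(m + 4)*(m^2 - 2*m + 1) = (m - 4)*(m - 1)*(m + 4)*(m - 1)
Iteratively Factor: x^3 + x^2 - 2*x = (x + 2)*(x^2 - x) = x*(x + 2)*(x - 1)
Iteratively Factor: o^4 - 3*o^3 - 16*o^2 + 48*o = (o - 4)*(o^3 + o^2 - 12*o) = (o - 4)*(o + 4)*(o^2 - 3*o) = (o - 4)*(o - 3)*(o + 4)*(o)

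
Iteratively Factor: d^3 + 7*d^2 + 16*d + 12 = (d + 2)*(d^2 + 5*d + 6) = (d + 2)^2*(d + 3)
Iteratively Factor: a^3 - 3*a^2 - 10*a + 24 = (a - 2)*(a^2 - a - 12) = (a - 4)*(a - 2)*(a + 3)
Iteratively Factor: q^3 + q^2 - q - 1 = (q - 1)*(q^2 + 2*q + 1) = (q - 1)*(q + 1)*(q + 1)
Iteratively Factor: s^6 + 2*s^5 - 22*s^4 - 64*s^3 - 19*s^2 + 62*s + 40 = (s - 5)*(s^5 + 7*s^4 + 13*s^3 + s^2 - 14*s - 8) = (s - 5)*(s + 4)*(s^4 + 3*s^3 + s^2 - 3*s - 2) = (s - 5)*(s + 1)*(s + 4)*(s^3 + 2*s^2 - s - 2) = (s - 5)*(s + 1)*(s + 2)*(s + 4)*(s^2 - 1) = (s - 5)*(s + 1)^2*(s + 2)*(s + 4)*(s - 1)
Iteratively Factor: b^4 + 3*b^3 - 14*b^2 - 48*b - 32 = (b - 4)*(b^3 + 7*b^2 + 14*b + 8) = (b - 4)*(b + 4)*(b^2 + 3*b + 2) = (b - 4)*(b + 1)*(b + 4)*(b + 2)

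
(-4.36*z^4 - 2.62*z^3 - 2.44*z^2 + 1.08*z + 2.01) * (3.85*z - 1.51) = -16.786*z^5 - 3.5034*z^4 - 5.4378*z^3 + 7.8424*z^2 + 6.1077*z - 3.0351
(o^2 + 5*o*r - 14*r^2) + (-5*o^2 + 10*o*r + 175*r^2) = -4*o^2 + 15*o*r + 161*r^2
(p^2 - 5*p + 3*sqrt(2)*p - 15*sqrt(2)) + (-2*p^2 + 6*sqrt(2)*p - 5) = -p^2 - 5*p + 9*sqrt(2)*p - 15*sqrt(2) - 5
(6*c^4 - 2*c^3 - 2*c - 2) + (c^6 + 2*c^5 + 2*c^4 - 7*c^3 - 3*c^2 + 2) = c^6 + 2*c^5 + 8*c^4 - 9*c^3 - 3*c^2 - 2*c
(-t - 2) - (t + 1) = -2*t - 3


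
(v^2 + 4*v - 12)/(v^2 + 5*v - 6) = (v - 2)/(v - 1)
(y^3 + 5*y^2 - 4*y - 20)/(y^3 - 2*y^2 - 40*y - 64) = (y^2 + 3*y - 10)/(y^2 - 4*y - 32)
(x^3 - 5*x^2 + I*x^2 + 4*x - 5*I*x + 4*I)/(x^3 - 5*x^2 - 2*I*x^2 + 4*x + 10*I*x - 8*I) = (x + I)/(x - 2*I)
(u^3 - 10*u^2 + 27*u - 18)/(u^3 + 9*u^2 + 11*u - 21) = (u^2 - 9*u + 18)/(u^2 + 10*u + 21)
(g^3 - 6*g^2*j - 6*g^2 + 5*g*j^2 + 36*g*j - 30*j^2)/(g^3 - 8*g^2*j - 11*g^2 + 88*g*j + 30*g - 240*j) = (g^2 - 6*g*j + 5*j^2)/(g^2 - 8*g*j - 5*g + 40*j)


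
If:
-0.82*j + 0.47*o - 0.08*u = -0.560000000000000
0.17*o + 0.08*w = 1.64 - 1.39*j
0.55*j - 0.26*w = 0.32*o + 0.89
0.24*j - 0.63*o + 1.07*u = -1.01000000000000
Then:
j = 1.19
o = 0.76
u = -0.76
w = -1.83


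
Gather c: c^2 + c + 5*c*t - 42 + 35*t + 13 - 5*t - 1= c^2 + c*(5*t + 1) + 30*t - 30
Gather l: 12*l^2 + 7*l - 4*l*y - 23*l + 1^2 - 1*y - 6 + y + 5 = 12*l^2 + l*(-4*y - 16)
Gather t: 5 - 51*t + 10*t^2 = 10*t^2 - 51*t + 5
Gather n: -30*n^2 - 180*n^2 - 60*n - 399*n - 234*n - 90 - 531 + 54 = -210*n^2 - 693*n - 567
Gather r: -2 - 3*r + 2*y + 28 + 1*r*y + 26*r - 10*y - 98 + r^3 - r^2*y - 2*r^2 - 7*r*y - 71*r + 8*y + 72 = r^3 + r^2*(-y - 2) + r*(-6*y - 48)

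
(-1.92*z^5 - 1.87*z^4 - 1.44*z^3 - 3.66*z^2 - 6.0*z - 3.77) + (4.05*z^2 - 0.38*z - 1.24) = -1.92*z^5 - 1.87*z^4 - 1.44*z^3 + 0.39*z^2 - 6.38*z - 5.01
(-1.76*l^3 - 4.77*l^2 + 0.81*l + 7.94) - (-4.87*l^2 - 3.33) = -1.76*l^3 + 0.100000000000001*l^2 + 0.81*l + 11.27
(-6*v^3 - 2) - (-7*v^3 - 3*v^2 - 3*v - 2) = v^3 + 3*v^2 + 3*v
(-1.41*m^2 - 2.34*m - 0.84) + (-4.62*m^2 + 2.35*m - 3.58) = -6.03*m^2 + 0.0100000000000002*m - 4.42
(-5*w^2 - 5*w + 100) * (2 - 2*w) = 10*w^3 - 210*w + 200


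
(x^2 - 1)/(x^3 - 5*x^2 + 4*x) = (x + 1)/(x*(x - 4))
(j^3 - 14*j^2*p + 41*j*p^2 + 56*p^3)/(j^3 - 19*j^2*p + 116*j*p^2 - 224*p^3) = (-j - p)/(-j + 4*p)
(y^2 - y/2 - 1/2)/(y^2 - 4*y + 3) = (y + 1/2)/(y - 3)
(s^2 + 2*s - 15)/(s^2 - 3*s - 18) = (-s^2 - 2*s + 15)/(-s^2 + 3*s + 18)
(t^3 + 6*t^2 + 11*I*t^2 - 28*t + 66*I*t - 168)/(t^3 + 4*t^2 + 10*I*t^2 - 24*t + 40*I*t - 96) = (t^2 + t*(6 + 7*I) + 42*I)/(t^2 + t*(4 + 6*I) + 24*I)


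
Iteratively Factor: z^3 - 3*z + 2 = (z - 1)*(z^2 + z - 2) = (z - 1)^2*(z + 2)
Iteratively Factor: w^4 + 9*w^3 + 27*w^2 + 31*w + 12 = (w + 4)*(w^3 + 5*w^2 + 7*w + 3) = (w + 1)*(w + 4)*(w^2 + 4*w + 3) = (w + 1)*(w + 3)*(w + 4)*(w + 1)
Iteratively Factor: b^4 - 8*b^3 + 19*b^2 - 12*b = (b)*(b^3 - 8*b^2 + 19*b - 12) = b*(b - 1)*(b^2 - 7*b + 12) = b*(b - 3)*(b - 1)*(b - 4)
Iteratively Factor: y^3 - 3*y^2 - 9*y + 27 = (y - 3)*(y^2 - 9) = (y - 3)*(y + 3)*(y - 3)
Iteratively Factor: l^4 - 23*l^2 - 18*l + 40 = (l + 4)*(l^3 - 4*l^2 - 7*l + 10) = (l + 2)*(l + 4)*(l^2 - 6*l + 5) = (l - 5)*(l + 2)*(l + 4)*(l - 1)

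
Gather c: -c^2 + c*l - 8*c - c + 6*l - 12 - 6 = -c^2 + c*(l - 9) + 6*l - 18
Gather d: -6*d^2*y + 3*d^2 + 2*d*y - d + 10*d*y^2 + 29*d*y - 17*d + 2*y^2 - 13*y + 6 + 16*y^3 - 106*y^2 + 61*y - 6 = d^2*(3 - 6*y) + d*(10*y^2 + 31*y - 18) + 16*y^3 - 104*y^2 + 48*y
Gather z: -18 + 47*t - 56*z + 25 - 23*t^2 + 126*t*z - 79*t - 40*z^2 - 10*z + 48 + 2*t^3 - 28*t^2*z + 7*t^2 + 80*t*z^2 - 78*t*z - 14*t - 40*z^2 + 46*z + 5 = 2*t^3 - 16*t^2 - 46*t + z^2*(80*t - 80) + z*(-28*t^2 + 48*t - 20) + 60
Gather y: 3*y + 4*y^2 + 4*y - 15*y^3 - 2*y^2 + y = -15*y^3 + 2*y^2 + 8*y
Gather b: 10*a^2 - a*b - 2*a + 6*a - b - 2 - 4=10*a^2 + 4*a + b*(-a - 1) - 6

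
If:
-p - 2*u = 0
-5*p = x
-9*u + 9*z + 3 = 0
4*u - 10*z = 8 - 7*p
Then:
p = 7/15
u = -7/30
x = -7/3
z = -17/30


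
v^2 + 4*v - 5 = (v - 1)*(v + 5)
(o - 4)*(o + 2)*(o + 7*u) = o^3 + 7*o^2*u - 2*o^2 - 14*o*u - 8*o - 56*u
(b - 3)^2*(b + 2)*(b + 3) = b^4 - b^3 - 15*b^2 + 9*b + 54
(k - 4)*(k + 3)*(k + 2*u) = k^3 + 2*k^2*u - k^2 - 2*k*u - 12*k - 24*u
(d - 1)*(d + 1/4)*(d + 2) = d^3 + 5*d^2/4 - 7*d/4 - 1/2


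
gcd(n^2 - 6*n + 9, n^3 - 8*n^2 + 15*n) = n - 3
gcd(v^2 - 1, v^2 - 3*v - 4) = v + 1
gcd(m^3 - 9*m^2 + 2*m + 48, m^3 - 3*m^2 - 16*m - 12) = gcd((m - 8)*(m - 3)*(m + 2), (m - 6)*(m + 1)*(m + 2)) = m + 2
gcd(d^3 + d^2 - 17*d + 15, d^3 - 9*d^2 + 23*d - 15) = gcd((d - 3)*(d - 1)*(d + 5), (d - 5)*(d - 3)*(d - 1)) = d^2 - 4*d + 3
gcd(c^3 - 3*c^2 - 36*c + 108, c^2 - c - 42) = c + 6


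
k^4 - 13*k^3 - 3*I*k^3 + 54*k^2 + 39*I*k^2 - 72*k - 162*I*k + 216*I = (k - 6)*(k - 4)*(k - 3)*(k - 3*I)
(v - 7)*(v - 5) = v^2 - 12*v + 35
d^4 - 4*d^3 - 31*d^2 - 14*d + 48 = (d - 8)*(d - 1)*(d + 2)*(d + 3)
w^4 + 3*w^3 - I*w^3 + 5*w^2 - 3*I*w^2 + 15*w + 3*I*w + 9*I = (w + 3)*(w - 3*I)*(w + I)^2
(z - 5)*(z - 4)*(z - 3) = z^3 - 12*z^2 + 47*z - 60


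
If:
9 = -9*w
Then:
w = -1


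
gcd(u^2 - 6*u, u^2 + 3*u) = u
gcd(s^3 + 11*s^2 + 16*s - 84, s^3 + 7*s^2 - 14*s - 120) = s + 6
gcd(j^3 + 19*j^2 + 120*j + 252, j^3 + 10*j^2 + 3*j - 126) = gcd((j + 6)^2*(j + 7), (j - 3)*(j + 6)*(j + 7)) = j^2 + 13*j + 42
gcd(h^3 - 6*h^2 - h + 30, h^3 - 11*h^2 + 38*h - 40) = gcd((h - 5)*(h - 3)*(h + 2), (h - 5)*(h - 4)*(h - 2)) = h - 5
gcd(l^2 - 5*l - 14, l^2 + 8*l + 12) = l + 2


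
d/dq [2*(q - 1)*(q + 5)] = 4*q + 8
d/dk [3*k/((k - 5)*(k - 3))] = 3*(15 - k^2)/(k^4 - 16*k^3 + 94*k^2 - 240*k + 225)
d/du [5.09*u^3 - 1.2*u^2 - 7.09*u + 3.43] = 15.27*u^2 - 2.4*u - 7.09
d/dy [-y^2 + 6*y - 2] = 6 - 2*y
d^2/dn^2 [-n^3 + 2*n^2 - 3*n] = 4 - 6*n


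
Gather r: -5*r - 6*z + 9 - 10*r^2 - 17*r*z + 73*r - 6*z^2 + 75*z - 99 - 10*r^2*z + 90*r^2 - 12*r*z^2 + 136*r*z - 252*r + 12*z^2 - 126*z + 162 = r^2*(80 - 10*z) + r*(-12*z^2 + 119*z - 184) + 6*z^2 - 57*z + 72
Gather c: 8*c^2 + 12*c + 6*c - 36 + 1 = 8*c^2 + 18*c - 35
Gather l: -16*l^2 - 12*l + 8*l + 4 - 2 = -16*l^2 - 4*l + 2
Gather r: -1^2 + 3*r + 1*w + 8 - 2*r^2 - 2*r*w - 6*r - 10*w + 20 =-2*r^2 + r*(-2*w - 3) - 9*w + 27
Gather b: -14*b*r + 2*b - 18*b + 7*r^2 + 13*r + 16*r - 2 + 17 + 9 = b*(-14*r - 16) + 7*r^2 + 29*r + 24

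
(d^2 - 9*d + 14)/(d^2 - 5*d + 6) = (d - 7)/(d - 3)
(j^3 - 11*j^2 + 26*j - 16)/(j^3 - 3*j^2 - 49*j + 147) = (j^3 - 11*j^2 + 26*j - 16)/(j^3 - 3*j^2 - 49*j + 147)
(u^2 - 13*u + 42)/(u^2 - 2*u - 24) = (u - 7)/(u + 4)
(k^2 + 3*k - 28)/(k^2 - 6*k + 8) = (k + 7)/(k - 2)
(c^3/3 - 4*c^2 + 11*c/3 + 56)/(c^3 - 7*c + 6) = (c^2 - 15*c + 56)/(3*(c^2 - 3*c + 2))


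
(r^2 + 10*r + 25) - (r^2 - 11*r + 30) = 21*r - 5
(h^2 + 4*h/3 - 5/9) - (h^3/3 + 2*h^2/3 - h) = -h^3/3 + h^2/3 + 7*h/3 - 5/9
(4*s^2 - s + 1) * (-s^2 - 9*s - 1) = -4*s^4 - 35*s^3 + 4*s^2 - 8*s - 1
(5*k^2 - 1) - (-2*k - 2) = 5*k^2 + 2*k + 1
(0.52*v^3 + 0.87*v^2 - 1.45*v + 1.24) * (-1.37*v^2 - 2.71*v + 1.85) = -0.7124*v^5 - 2.6011*v^4 + 0.5908*v^3 + 3.8402*v^2 - 6.0429*v + 2.294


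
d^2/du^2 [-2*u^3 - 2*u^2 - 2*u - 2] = -12*u - 4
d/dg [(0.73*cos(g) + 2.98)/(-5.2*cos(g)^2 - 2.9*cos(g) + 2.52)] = (3.796*sin(g)^2 - 30.992*cos(g) - 14.2776)*sin(g)/(5.2*cos(g)^2 + 2.9*cos(g) - 2.52)^2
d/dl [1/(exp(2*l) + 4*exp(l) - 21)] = 2*(-exp(l) - 2)*exp(l)/(exp(2*l) + 4*exp(l) - 21)^2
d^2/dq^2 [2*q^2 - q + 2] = 4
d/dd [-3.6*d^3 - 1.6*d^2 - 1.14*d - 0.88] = -10.8*d^2 - 3.2*d - 1.14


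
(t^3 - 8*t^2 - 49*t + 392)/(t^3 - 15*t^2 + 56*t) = (t + 7)/t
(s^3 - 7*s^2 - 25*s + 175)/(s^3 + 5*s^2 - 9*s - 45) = (s^2 - 12*s + 35)/(s^2 - 9)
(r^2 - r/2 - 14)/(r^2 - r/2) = (2*r^2 - r - 28)/(r*(2*r - 1))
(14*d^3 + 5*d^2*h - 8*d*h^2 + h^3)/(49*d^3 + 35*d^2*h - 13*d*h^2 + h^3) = (2*d - h)/(7*d - h)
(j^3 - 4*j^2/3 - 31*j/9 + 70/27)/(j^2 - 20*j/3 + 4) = (9*j^2 - 6*j - 35)/(9*(j - 6))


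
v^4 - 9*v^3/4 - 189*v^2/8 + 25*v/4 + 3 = (v - 6)*(v - 1/2)*(v + 1/4)*(v + 4)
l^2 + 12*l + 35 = (l + 5)*(l + 7)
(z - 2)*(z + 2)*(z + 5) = z^3 + 5*z^2 - 4*z - 20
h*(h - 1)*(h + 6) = h^3 + 5*h^2 - 6*h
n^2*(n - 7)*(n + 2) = n^4 - 5*n^3 - 14*n^2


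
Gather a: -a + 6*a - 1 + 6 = 5*a + 5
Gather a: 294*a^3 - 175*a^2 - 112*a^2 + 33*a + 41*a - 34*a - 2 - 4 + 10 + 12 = 294*a^3 - 287*a^2 + 40*a + 16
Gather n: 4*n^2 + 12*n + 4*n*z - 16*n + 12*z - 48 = 4*n^2 + n*(4*z - 4) + 12*z - 48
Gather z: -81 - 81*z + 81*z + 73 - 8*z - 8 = -8*z - 16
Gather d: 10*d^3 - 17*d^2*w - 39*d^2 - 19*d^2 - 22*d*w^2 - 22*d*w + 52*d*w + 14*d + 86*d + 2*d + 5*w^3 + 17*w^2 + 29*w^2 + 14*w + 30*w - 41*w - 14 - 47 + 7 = 10*d^3 + d^2*(-17*w - 58) + d*(-22*w^2 + 30*w + 102) + 5*w^3 + 46*w^2 + 3*w - 54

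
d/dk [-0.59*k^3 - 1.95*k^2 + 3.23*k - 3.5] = -1.77*k^2 - 3.9*k + 3.23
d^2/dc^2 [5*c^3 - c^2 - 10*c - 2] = 30*c - 2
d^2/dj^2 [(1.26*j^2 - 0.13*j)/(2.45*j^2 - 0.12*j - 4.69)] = (7.105427357601e-15*j^4 - 0.81977*j^3 + 86.86818*j^2 - 8.96259*j + 55.5765)/(14.706125*j^6 - 2.1609*j^5 - 84.349335*j^4 + 8.271432*j^3 + 161.468727*j^2 - 7.918596*j - 103.161709)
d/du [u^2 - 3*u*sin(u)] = -3*u*cos(u) + 2*u - 3*sin(u)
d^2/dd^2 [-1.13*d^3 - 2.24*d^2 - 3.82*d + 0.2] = -6.78*d - 4.48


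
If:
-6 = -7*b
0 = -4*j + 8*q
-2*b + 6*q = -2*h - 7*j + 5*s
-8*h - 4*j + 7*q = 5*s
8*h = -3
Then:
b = 6/7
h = -3/8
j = 51/98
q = 51/196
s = 537/980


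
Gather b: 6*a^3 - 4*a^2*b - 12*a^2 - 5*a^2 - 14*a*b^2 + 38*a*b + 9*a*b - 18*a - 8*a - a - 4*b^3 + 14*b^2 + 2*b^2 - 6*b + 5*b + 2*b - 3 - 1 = 6*a^3 - 17*a^2 - 27*a - 4*b^3 + b^2*(16 - 14*a) + b*(-4*a^2 + 47*a + 1) - 4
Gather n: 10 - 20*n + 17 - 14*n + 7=34 - 34*n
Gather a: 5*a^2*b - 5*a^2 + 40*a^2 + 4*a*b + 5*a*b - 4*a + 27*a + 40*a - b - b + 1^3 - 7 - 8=a^2*(5*b + 35) + a*(9*b + 63) - 2*b - 14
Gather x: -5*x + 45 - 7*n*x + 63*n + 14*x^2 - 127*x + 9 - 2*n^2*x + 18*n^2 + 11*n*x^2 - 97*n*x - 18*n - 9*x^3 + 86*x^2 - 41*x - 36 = 18*n^2 + 45*n - 9*x^3 + x^2*(11*n + 100) + x*(-2*n^2 - 104*n - 173) + 18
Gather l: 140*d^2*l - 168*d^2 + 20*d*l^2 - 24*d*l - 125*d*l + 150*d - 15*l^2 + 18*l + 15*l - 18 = -168*d^2 + 150*d + l^2*(20*d - 15) + l*(140*d^2 - 149*d + 33) - 18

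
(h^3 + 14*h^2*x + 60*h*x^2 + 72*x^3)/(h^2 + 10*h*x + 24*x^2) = (h^2 + 8*h*x + 12*x^2)/(h + 4*x)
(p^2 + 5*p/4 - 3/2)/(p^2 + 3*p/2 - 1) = (4*p - 3)/(2*(2*p - 1))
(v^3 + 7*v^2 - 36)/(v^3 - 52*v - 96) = (v^2 + v - 6)/(v^2 - 6*v - 16)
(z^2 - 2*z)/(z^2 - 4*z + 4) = z/(z - 2)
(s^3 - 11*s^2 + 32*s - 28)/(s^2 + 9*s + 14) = (s^3 - 11*s^2 + 32*s - 28)/(s^2 + 9*s + 14)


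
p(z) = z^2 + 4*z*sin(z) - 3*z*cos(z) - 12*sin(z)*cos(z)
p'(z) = 3*z*sin(z) + 4*z*cos(z) + 2*z + 12*sin(z)^2 + 4*sin(z) - 12*cos(z)^2 - 3*cos(z)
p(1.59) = 9.21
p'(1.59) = 23.88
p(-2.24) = 2.04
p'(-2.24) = 7.84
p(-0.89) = 11.11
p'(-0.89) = -4.45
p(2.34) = 23.08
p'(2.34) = 8.56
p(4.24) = 3.80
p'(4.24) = -5.73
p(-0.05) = 0.76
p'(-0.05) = -15.43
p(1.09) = -1.38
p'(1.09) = 16.12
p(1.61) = 9.69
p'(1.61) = 23.87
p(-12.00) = 143.19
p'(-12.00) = -89.30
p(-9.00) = 66.73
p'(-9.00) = 19.09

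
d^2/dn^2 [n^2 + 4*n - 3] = 2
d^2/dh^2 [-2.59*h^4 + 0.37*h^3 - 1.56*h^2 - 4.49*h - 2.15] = -31.08*h^2 + 2.22*h - 3.12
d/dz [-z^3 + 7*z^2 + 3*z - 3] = -3*z^2 + 14*z + 3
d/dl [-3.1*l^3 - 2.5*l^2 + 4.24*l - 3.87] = -9.3*l^2 - 5.0*l + 4.24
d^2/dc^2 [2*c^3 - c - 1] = 12*c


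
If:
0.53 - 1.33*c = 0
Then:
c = 0.40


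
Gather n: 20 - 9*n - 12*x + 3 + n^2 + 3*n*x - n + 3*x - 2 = n^2 + n*(3*x - 10) - 9*x + 21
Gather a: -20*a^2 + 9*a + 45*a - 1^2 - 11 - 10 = -20*a^2 + 54*a - 22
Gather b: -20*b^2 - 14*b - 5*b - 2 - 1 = -20*b^2 - 19*b - 3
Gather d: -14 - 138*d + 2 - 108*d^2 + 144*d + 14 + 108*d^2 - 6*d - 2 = 0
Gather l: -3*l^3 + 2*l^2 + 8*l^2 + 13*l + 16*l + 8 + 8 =-3*l^3 + 10*l^2 + 29*l + 16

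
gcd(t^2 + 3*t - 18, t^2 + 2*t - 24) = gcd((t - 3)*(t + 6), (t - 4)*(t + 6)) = t + 6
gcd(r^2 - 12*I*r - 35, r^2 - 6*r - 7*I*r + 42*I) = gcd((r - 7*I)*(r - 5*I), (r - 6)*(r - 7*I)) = r - 7*I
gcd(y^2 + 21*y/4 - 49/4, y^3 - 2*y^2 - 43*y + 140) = y + 7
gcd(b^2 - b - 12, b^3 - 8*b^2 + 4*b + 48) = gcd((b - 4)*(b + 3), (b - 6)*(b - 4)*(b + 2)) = b - 4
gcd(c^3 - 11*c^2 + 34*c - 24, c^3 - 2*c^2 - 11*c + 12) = c^2 - 5*c + 4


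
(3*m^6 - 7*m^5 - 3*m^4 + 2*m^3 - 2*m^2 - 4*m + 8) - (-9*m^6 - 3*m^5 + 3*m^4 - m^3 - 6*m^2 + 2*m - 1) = 12*m^6 - 4*m^5 - 6*m^4 + 3*m^3 + 4*m^2 - 6*m + 9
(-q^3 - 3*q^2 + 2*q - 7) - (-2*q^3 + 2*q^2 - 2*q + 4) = q^3 - 5*q^2 + 4*q - 11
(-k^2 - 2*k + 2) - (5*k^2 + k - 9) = -6*k^2 - 3*k + 11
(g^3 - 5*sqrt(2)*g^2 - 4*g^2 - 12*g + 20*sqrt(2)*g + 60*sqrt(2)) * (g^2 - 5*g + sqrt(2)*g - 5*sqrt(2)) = g^5 - 9*g^4 - 4*sqrt(2)*g^4 - 2*g^3 + 36*sqrt(2)*g^3 - 32*sqrt(2)*g^2 + 150*g^2 - 240*sqrt(2)*g - 80*g - 600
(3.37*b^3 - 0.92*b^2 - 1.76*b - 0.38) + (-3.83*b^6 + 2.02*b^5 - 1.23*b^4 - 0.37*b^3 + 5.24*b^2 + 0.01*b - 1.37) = -3.83*b^6 + 2.02*b^5 - 1.23*b^4 + 3.0*b^3 + 4.32*b^2 - 1.75*b - 1.75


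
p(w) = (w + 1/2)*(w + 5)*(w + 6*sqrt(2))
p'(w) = (w + 1/2)*(w + 5) + (w + 1/2)*(w + 6*sqrt(2)) + (w + 5)*(w + 6*sqrt(2))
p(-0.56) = -2.11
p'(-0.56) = 34.45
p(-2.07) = -29.51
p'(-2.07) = 4.12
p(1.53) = 132.76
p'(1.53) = 98.99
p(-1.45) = -23.73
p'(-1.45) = 14.92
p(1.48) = 127.86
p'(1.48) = 97.14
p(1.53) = 132.76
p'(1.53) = 98.99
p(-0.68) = -6.07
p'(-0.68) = 31.54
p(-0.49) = 0.36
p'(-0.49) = 36.18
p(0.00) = 21.21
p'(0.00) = 49.17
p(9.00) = 2325.54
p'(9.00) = 543.90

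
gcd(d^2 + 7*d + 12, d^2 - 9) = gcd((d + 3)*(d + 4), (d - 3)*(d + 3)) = d + 3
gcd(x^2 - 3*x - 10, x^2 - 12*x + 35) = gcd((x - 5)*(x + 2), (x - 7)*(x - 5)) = x - 5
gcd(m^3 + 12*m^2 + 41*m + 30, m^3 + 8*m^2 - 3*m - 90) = m^2 + 11*m + 30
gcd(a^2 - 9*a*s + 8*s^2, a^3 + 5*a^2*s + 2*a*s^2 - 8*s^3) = -a + s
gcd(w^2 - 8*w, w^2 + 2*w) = w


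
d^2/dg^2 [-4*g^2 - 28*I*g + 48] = -8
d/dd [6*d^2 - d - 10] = 12*d - 1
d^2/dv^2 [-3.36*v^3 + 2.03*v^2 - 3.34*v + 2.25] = 4.06 - 20.16*v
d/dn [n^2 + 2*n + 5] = 2*n + 2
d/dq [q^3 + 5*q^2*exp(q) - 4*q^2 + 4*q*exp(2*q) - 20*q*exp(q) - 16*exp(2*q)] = 5*q^2*exp(q) + 3*q^2 + 8*q*exp(2*q) - 10*q*exp(q) - 8*q - 28*exp(2*q) - 20*exp(q)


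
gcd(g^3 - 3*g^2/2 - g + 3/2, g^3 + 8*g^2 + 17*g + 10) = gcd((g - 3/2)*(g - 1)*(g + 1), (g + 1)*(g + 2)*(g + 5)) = g + 1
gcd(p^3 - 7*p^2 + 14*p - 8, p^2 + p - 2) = p - 1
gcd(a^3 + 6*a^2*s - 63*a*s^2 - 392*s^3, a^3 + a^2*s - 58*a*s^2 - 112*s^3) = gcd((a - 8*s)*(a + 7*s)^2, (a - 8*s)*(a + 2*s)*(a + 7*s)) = -a^2 + a*s + 56*s^2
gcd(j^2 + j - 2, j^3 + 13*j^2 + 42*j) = 1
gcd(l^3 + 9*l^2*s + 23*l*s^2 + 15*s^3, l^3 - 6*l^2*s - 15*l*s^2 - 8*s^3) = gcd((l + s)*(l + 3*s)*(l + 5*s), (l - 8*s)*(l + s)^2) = l + s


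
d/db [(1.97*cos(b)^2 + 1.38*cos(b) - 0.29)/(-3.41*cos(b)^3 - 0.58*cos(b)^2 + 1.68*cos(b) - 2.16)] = (-6.7177*cos(b)^4 - 9.4116*cos(b)^3 - 1.1433*cos(b)^2 + 8.8468*cos(b) + 2.4936)*sin(b)/(11.6281*cos(b)^6 + 3.9556*cos(b)^5 - 11.1212*cos(b)^4 + 12.7824*cos(b)^3 + 5.328*cos(b)^2 - 7.2576*cos(b) + 4.6656)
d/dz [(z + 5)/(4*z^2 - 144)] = (z^2 - 2*z*(z + 5) - 36)/(4*(z^2 - 36)^2)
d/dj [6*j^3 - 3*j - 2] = 18*j^2 - 3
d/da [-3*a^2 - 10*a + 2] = -6*a - 10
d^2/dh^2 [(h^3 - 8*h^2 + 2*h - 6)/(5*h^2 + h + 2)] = 6*(27*h^3 - 68*h^2 - 46*h + 6)/(125*h^6 + 75*h^5 + 165*h^4 + 61*h^3 + 66*h^2 + 12*h + 8)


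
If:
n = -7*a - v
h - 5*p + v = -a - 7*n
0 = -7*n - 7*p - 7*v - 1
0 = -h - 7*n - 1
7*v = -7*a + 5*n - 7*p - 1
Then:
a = -24/3493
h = -485/499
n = -2/499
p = -667/3493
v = 26/499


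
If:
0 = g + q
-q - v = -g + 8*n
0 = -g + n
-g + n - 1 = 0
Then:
No Solution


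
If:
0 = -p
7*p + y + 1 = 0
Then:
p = 0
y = -1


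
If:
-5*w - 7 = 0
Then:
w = -7/5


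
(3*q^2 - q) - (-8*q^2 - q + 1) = 11*q^2 - 1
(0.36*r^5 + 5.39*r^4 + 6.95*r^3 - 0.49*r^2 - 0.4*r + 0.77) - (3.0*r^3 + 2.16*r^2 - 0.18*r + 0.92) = 0.36*r^5 + 5.39*r^4 + 3.95*r^3 - 2.65*r^2 - 0.22*r - 0.15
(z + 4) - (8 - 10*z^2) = 10*z^2 + z - 4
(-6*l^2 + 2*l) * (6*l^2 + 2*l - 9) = -36*l^4 + 58*l^2 - 18*l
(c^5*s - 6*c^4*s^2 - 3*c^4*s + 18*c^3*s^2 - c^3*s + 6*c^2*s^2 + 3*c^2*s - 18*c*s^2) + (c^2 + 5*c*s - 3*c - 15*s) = c^5*s - 6*c^4*s^2 - 3*c^4*s + 18*c^3*s^2 - c^3*s + 6*c^2*s^2 + 3*c^2*s + c^2 - 18*c*s^2 + 5*c*s - 3*c - 15*s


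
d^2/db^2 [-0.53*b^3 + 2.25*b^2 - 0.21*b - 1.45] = 4.5 - 3.18*b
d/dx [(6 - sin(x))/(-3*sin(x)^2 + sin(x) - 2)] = (-3*sin(x)^2 + 36*sin(x) - 4)*cos(x)/(3*sin(x)^2 - sin(x) + 2)^2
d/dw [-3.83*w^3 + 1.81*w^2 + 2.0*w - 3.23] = -11.49*w^2 + 3.62*w + 2.0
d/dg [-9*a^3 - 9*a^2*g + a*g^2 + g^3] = -9*a^2 + 2*a*g + 3*g^2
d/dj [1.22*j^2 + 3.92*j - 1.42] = 2.44*j + 3.92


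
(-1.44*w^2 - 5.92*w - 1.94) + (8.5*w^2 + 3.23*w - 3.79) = 7.06*w^2 - 2.69*w - 5.73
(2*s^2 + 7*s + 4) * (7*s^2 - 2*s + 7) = 14*s^4 + 45*s^3 + 28*s^2 + 41*s + 28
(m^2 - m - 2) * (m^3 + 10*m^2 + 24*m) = m^5 + 9*m^4 + 12*m^3 - 44*m^2 - 48*m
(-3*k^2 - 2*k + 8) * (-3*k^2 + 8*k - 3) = 9*k^4 - 18*k^3 - 31*k^2 + 70*k - 24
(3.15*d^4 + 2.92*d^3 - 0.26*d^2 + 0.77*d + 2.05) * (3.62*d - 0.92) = 11.403*d^5 + 7.6724*d^4 - 3.6276*d^3 + 3.0266*d^2 + 6.7126*d - 1.886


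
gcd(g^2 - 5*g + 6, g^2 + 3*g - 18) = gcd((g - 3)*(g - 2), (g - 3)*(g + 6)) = g - 3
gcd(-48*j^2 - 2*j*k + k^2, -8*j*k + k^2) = 8*j - k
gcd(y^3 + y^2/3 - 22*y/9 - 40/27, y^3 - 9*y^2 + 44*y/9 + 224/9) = y + 4/3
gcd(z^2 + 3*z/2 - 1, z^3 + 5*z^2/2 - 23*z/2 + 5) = z - 1/2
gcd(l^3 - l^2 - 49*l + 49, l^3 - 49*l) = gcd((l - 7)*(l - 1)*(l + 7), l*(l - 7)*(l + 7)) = l^2 - 49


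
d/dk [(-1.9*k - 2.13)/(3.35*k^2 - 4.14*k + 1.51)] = (6.365*k^2 + 14.271*k - 11.6872)/(11.2225*k^4 - 27.738*k^3 + 27.2566*k^2 - 12.5028*k + 2.2801)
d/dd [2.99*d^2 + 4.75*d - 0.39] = 5.98*d + 4.75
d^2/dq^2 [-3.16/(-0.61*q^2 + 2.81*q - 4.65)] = (-2.351672*q^2 + 10.833112*q + 3.16*(1.22*q - 2.81)*(2.44*q - 5.62) - 17.92668)/(0.61*q^2 - 2.81*q + 4.65)^3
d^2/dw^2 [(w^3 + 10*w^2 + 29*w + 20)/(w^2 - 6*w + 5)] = 120*(2*w^3 - 3*w^2 - 12*w + 29)/(w^6 - 18*w^5 + 123*w^4 - 396*w^3 + 615*w^2 - 450*w + 125)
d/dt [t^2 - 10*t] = 2*t - 10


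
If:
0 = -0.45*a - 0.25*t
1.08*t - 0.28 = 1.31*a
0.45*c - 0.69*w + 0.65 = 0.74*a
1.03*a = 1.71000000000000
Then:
No Solution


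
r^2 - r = r*(r - 1)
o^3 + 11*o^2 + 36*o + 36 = (o + 2)*(o + 3)*(o + 6)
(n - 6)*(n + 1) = n^2 - 5*n - 6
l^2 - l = l*(l - 1)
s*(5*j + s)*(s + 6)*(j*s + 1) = 5*j^2*s^3 + 30*j^2*s^2 + j*s^4 + 6*j*s^3 + 5*j*s^2 + 30*j*s + s^3 + 6*s^2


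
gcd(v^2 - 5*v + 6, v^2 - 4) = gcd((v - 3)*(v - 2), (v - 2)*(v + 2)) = v - 2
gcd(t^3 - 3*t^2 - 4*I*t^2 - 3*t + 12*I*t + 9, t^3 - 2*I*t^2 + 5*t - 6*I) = t^2 - 4*I*t - 3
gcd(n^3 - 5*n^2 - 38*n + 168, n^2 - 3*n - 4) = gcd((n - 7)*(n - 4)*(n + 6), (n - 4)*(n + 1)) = n - 4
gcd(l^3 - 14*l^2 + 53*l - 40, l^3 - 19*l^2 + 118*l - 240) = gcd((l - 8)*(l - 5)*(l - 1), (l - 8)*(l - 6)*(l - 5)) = l^2 - 13*l + 40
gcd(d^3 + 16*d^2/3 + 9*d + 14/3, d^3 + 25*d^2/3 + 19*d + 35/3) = d^2 + 10*d/3 + 7/3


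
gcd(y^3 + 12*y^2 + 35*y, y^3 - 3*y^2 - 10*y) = y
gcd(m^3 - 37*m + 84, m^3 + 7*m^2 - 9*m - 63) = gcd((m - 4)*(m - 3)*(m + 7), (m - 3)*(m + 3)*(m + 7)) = m^2 + 4*m - 21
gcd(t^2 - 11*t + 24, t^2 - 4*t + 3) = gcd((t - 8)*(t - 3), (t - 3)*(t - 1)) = t - 3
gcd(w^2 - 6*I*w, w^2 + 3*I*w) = w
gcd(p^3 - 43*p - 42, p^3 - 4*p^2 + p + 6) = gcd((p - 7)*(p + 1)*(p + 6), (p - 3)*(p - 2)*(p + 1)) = p + 1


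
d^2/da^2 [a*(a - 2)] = 2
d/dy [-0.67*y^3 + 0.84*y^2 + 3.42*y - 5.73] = -2.01*y^2 + 1.68*y + 3.42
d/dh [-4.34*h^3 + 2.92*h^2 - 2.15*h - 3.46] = -13.02*h^2 + 5.84*h - 2.15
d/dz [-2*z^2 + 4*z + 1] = 4 - 4*z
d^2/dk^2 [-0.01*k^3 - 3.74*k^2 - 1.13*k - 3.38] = -0.06*k - 7.48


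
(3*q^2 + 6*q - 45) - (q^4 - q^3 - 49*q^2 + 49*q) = -q^4 + q^3 + 52*q^2 - 43*q - 45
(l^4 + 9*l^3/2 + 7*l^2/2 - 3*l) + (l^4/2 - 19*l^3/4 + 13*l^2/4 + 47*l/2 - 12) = 3*l^4/2 - l^3/4 + 27*l^2/4 + 41*l/2 - 12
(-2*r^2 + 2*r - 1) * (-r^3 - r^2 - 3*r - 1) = 2*r^5 + 5*r^3 - 3*r^2 + r + 1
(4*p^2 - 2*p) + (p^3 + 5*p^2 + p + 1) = p^3 + 9*p^2 - p + 1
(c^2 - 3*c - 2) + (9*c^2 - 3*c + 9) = 10*c^2 - 6*c + 7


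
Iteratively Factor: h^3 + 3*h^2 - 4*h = (h - 1)*(h^2 + 4*h) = h*(h - 1)*(h + 4)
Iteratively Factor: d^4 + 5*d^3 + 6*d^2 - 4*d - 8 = (d + 2)*(d^3 + 3*d^2 - 4) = (d + 2)^2*(d^2 + d - 2) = (d + 2)^3*(d - 1)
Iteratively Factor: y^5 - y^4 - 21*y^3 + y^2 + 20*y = (y + 1)*(y^4 - 2*y^3 - 19*y^2 + 20*y) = (y + 1)*(y + 4)*(y^3 - 6*y^2 + 5*y) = (y - 1)*(y + 1)*(y + 4)*(y^2 - 5*y) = y*(y - 1)*(y + 1)*(y + 4)*(y - 5)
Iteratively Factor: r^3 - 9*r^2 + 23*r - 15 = (r - 1)*(r^2 - 8*r + 15) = (r - 5)*(r - 1)*(r - 3)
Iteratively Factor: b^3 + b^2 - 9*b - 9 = (b + 1)*(b^2 - 9) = (b - 3)*(b + 1)*(b + 3)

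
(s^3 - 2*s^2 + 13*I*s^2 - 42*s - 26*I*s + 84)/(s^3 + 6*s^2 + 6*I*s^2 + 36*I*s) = (s^2 + s*(-2 + 7*I) - 14*I)/(s*(s + 6))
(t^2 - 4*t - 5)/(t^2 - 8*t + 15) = (t + 1)/(t - 3)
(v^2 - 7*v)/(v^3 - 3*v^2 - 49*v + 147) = v/(v^2 + 4*v - 21)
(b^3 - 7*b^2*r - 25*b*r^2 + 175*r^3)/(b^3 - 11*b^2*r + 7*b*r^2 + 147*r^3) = (-b^2 + 25*r^2)/(-b^2 + 4*b*r + 21*r^2)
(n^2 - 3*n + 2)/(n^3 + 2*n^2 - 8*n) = (n - 1)/(n*(n + 4))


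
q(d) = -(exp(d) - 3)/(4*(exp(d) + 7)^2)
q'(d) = (exp(d) - 3)*exp(d)/(2*(exp(d) + 7)^3) - exp(d)/(4*(exp(d) + 7)^2)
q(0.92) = 0.00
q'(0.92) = -0.01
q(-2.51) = 0.01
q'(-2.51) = -0.00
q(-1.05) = 0.01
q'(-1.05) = -0.00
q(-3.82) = 0.02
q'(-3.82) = -0.00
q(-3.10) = 0.01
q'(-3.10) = -0.00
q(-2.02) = 0.01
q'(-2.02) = -0.00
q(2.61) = -0.01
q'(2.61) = 0.00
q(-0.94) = 0.01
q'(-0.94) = -0.00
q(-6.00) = 0.02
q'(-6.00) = 0.00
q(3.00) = -0.00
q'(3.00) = 0.00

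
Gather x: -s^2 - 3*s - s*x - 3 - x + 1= -s^2 - 3*s + x*(-s - 1) - 2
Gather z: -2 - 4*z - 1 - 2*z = -6*z - 3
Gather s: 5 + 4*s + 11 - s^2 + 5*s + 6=-s^2 + 9*s + 22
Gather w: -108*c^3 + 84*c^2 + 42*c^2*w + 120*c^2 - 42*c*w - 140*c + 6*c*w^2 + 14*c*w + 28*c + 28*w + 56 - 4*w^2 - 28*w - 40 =-108*c^3 + 204*c^2 - 112*c + w^2*(6*c - 4) + w*(42*c^2 - 28*c) + 16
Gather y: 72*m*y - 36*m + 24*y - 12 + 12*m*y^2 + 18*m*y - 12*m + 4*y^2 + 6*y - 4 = -48*m + y^2*(12*m + 4) + y*(90*m + 30) - 16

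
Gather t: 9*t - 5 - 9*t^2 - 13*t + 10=-9*t^2 - 4*t + 5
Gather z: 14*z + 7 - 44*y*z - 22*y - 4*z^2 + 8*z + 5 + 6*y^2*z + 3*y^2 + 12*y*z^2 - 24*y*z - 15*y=3*y^2 - 37*y + z^2*(12*y - 4) + z*(6*y^2 - 68*y + 22) + 12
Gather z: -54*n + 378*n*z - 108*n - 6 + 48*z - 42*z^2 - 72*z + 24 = -162*n - 42*z^2 + z*(378*n - 24) + 18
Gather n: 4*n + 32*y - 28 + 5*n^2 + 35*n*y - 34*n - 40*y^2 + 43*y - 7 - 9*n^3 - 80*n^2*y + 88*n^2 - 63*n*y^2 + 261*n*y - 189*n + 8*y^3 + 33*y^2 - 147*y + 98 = -9*n^3 + n^2*(93 - 80*y) + n*(-63*y^2 + 296*y - 219) + 8*y^3 - 7*y^2 - 72*y + 63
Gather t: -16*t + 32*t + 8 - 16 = 16*t - 8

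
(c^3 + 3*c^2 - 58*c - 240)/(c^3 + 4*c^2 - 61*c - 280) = (c + 6)/(c + 7)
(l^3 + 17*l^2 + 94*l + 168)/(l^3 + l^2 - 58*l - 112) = (l^2 + 10*l + 24)/(l^2 - 6*l - 16)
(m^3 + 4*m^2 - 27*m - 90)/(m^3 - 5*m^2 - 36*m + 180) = (m + 3)/(m - 6)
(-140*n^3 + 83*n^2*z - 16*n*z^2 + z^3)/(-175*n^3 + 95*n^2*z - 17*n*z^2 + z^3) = (-4*n + z)/(-5*n + z)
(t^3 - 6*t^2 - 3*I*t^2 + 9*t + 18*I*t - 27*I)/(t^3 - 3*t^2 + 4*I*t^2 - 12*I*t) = (t^2 - 3*t*(1 + I) + 9*I)/(t*(t + 4*I))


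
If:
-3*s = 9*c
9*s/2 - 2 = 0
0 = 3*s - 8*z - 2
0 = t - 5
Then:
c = -4/27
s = 4/9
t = 5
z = -1/12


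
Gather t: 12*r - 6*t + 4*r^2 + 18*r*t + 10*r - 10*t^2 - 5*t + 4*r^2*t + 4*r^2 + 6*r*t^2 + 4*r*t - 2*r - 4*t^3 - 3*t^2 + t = 8*r^2 + 20*r - 4*t^3 + t^2*(6*r - 13) + t*(4*r^2 + 22*r - 10)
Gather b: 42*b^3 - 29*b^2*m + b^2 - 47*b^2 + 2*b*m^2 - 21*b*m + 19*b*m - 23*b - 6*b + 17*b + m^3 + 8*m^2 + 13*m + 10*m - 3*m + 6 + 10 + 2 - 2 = 42*b^3 + b^2*(-29*m - 46) + b*(2*m^2 - 2*m - 12) + m^3 + 8*m^2 + 20*m + 16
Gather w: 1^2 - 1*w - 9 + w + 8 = 0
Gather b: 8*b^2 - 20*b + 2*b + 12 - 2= 8*b^2 - 18*b + 10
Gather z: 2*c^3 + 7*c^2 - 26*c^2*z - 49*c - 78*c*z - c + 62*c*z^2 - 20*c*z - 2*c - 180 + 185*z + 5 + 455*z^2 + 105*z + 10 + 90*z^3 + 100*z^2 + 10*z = 2*c^3 + 7*c^2 - 52*c + 90*z^3 + z^2*(62*c + 555) + z*(-26*c^2 - 98*c + 300) - 165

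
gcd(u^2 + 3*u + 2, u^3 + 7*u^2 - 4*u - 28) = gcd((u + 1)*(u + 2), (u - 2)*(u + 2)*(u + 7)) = u + 2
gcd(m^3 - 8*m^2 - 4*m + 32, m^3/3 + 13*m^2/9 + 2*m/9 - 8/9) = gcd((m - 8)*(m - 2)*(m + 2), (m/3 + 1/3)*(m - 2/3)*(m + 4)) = 1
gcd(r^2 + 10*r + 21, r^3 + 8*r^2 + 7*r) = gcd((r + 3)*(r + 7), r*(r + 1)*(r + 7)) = r + 7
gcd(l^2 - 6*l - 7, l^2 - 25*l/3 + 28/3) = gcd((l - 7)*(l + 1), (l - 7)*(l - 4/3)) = l - 7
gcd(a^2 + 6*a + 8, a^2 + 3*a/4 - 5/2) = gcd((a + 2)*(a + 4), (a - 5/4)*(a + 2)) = a + 2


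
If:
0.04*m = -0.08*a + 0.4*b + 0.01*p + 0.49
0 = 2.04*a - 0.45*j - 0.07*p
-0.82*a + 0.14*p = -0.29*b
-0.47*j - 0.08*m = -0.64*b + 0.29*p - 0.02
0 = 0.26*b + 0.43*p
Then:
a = -0.47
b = -1.88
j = -2.31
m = -5.34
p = 1.14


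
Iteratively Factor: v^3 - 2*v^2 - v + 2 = (v - 1)*(v^2 - v - 2) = (v - 1)*(v + 1)*(v - 2)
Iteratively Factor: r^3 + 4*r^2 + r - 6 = (r + 3)*(r^2 + r - 2) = (r + 2)*(r + 3)*(r - 1)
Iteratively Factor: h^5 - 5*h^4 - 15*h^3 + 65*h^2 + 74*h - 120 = (h - 5)*(h^4 - 15*h^2 - 10*h + 24) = (h - 5)*(h + 2)*(h^3 - 2*h^2 - 11*h + 12) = (h - 5)*(h + 2)*(h + 3)*(h^2 - 5*h + 4) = (h - 5)*(h - 4)*(h + 2)*(h + 3)*(h - 1)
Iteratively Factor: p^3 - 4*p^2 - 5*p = (p + 1)*(p^2 - 5*p) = (p - 5)*(p + 1)*(p)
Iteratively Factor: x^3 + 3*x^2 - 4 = (x + 2)*(x^2 + x - 2) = (x + 2)^2*(x - 1)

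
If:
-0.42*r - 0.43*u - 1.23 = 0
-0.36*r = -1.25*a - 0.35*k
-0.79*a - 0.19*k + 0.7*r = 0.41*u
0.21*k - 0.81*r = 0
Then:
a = 0.94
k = -4.55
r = -1.18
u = -1.71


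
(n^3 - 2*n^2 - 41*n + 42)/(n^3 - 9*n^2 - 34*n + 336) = (n - 1)/(n - 8)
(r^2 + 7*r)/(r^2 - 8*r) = (r + 7)/(r - 8)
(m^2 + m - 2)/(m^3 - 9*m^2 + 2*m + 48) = (m - 1)/(m^2 - 11*m + 24)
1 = 1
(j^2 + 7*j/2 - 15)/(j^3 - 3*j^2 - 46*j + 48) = (j - 5/2)/(j^2 - 9*j + 8)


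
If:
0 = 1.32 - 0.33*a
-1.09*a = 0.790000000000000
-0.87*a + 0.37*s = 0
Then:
No Solution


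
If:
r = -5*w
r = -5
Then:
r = -5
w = 1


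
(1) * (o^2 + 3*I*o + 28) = o^2 + 3*I*o + 28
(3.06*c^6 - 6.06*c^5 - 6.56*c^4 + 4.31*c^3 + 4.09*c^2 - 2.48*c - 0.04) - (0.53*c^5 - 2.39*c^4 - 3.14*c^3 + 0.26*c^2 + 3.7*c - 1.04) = 3.06*c^6 - 6.59*c^5 - 4.17*c^4 + 7.45*c^3 + 3.83*c^2 - 6.18*c + 1.0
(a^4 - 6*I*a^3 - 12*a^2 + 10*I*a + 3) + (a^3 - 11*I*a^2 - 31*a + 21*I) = a^4 + a^3 - 6*I*a^3 - 12*a^2 - 11*I*a^2 - 31*a + 10*I*a + 3 + 21*I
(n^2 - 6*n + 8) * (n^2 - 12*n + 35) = n^4 - 18*n^3 + 115*n^2 - 306*n + 280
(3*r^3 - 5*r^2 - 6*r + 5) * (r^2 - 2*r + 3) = 3*r^5 - 11*r^4 + 13*r^3 + 2*r^2 - 28*r + 15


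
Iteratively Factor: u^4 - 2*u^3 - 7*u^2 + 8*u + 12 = (u + 1)*(u^3 - 3*u^2 - 4*u + 12) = (u - 3)*(u + 1)*(u^2 - 4) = (u - 3)*(u - 2)*(u + 1)*(u + 2)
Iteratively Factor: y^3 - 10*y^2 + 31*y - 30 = (y - 2)*(y^2 - 8*y + 15) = (y - 5)*(y - 2)*(y - 3)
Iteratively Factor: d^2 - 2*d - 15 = (d - 5)*(d + 3)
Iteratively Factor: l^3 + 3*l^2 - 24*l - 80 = (l - 5)*(l^2 + 8*l + 16) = (l - 5)*(l + 4)*(l + 4)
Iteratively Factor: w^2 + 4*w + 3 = (w + 1)*(w + 3)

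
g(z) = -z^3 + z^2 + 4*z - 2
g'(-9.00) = -257.00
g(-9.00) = 772.00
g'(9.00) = -221.00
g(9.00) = -614.00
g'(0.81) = 3.65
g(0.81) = 1.36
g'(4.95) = -59.61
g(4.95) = -78.98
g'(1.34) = 1.29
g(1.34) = 2.75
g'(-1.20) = -2.72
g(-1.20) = -3.63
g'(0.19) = 4.27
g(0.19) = -1.21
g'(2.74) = -13.04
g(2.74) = -4.10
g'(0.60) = 4.12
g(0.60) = 0.54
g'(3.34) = -22.79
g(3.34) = -14.74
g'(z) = -3*z^2 + 2*z + 4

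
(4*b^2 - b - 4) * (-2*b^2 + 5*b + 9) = -8*b^4 + 22*b^3 + 39*b^2 - 29*b - 36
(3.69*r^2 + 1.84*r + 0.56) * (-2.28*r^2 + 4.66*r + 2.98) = -8.4132*r^4 + 13.0002*r^3 + 18.2938*r^2 + 8.0928*r + 1.6688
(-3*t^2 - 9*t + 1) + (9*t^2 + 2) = 6*t^2 - 9*t + 3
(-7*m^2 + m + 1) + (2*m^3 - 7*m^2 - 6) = 2*m^3 - 14*m^2 + m - 5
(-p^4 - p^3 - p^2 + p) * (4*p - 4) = -4*p^5 + 8*p^2 - 4*p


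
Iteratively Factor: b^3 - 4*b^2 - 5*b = (b - 5)*(b^2 + b) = b*(b - 5)*(b + 1)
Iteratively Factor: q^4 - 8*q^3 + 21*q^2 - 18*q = (q)*(q^3 - 8*q^2 + 21*q - 18) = q*(q - 2)*(q^2 - 6*q + 9) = q*(q - 3)*(q - 2)*(q - 3)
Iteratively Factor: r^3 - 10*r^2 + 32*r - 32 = (r - 2)*(r^2 - 8*r + 16) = (r - 4)*(r - 2)*(r - 4)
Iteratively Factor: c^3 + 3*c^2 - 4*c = (c - 1)*(c^2 + 4*c) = (c - 1)*(c + 4)*(c)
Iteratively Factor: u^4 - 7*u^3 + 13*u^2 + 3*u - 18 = (u - 3)*(u^3 - 4*u^2 + u + 6) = (u - 3)*(u + 1)*(u^2 - 5*u + 6) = (u - 3)^2*(u + 1)*(u - 2)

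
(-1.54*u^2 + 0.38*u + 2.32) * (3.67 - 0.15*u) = 0.231*u^3 - 5.7088*u^2 + 1.0466*u + 8.5144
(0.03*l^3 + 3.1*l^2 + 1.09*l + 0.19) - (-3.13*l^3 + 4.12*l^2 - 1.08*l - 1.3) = 3.16*l^3 - 1.02*l^2 + 2.17*l + 1.49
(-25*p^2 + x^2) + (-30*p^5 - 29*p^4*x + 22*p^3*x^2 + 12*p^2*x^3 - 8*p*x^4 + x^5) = -30*p^5 - 29*p^4*x + 22*p^3*x^2 + 12*p^2*x^3 - 25*p^2 - 8*p*x^4 + x^5 + x^2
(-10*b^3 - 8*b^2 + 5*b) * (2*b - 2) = -20*b^4 + 4*b^3 + 26*b^2 - 10*b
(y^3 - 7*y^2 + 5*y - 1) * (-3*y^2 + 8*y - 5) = -3*y^5 + 29*y^4 - 76*y^3 + 78*y^2 - 33*y + 5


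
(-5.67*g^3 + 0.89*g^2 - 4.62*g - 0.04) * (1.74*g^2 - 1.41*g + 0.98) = -9.8658*g^5 + 9.5433*g^4 - 14.8503*g^3 + 7.3168*g^2 - 4.4712*g - 0.0392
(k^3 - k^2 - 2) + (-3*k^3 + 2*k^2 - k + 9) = -2*k^3 + k^2 - k + 7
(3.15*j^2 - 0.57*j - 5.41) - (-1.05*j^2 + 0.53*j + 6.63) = 4.2*j^2 - 1.1*j - 12.04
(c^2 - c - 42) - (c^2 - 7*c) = 6*c - 42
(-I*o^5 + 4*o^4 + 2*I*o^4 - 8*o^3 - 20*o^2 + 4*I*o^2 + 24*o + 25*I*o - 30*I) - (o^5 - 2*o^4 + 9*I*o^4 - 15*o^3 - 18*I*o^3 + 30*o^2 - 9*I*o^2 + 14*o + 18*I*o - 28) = -o^5 - I*o^5 + 6*o^4 - 7*I*o^4 + 7*o^3 + 18*I*o^3 - 50*o^2 + 13*I*o^2 + 10*o + 7*I*o + 28 - 30*I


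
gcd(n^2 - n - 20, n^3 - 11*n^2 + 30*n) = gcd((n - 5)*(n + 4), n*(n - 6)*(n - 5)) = n - 5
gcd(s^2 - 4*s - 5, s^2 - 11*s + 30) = s - 5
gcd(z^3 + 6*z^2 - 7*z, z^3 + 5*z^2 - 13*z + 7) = z^2 + 6*z - 7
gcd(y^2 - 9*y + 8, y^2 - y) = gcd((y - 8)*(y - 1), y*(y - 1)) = y - 1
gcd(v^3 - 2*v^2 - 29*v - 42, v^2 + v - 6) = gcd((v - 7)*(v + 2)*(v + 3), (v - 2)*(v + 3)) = v + 3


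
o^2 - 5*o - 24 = (o - 8)*(o + 3)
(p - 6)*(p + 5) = p^2 - p - 30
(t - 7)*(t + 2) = t^2 - 5*t - 14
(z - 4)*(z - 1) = z^2 - 5*z + 4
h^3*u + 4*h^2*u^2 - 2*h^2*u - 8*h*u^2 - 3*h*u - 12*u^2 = (h - 3)*(h + 4*u)*(h*u + u)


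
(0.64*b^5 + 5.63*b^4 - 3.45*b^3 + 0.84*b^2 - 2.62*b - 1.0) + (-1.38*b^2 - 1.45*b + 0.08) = 0.64*b^5 + 5.63*b^4 - 3.45*b^3 - 0.54*b^2 - 4.07*b - 0.92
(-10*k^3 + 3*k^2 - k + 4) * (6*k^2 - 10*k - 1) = -60*k^5 + 118*k^4 - 26*k^3 + 31*k^2 - 39*k - 4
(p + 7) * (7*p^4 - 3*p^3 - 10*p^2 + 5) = 7*p^5 + 46*p^4 - 31*p^3 - 70*p^2 + 5*p + 35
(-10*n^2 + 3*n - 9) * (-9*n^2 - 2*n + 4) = 90*n^4 - 7*n^3 + 35*n^2 + 30*n - 36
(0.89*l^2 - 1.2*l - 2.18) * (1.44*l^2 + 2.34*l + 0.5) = 1.2816*l^4 + 0.3546*l^3 - 5.5022*l^2 - 5.7012*l - 1.09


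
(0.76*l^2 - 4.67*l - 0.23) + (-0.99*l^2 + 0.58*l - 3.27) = -0.23*l^2 - 4.09*l - 3.5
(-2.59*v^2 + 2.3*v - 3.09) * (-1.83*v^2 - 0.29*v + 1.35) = 4.7397*v^4 - 3.4579*v^3 + 1.4912*v^2 + 4.0011*v - 4.1715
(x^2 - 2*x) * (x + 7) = x^3 + 5*x^2 - 14*x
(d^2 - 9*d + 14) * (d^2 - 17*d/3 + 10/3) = d^4 - 44*d^3/3 + 205*d^2/3 - 328*d/3 + 140/3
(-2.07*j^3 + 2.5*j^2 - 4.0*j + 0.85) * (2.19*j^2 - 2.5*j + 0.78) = -4.5333*j^5 + 10.65*j^4 - 16.6246*j^3 + 13.8115*j^2 - 5.245*j + 0.663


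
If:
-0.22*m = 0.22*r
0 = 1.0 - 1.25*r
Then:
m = -0.80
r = 0.80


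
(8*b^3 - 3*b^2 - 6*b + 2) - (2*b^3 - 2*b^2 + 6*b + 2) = 6*b^3 - b^2 - 12*b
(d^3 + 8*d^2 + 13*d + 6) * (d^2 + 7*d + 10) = d^5 + 15*d^4 + 79*d^3 + 177*d^2 + 172*d + 60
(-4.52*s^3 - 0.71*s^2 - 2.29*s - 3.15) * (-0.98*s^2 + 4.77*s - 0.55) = 4.4296*s^5 - 20.8646*s^4 + 1.3435*s^3 - 7.4458*s^2 - 13.766*s + 1.7325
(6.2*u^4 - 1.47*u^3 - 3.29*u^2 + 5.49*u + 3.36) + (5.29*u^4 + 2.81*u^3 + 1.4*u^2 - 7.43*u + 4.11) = 11.49*u^4 + 1.34*u^3 - 1.89*u^2 - 1.94*u + 7.47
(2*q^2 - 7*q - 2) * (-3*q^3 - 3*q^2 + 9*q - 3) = -6*q^5 + 15*q^4 + 45*q^3 - 63*q^2 + 3*q + 6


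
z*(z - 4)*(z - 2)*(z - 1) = z^4 - 7*z^3 + 14*z^2 - 8*z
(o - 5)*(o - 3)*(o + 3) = o^3 - 5*o^2 - 9*o + 45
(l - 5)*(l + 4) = l^2 - l - 20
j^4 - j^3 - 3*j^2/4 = j^2*(j - 3/2)*(j + 1/2)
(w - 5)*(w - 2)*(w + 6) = w^3 - w^2 - 32*w + 60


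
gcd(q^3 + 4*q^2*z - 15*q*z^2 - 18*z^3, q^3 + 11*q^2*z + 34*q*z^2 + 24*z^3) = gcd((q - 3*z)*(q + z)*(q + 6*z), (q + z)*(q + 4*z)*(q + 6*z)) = q^2 + 7*q*z + 6*z^2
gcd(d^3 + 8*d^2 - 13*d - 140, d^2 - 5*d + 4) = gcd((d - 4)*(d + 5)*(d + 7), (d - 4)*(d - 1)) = d - 4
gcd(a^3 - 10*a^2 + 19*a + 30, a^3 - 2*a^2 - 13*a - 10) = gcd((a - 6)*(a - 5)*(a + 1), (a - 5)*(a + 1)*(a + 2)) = a^2 - 4*a - 5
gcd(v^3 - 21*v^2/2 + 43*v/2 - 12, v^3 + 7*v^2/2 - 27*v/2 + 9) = v^2 - 5*v/2 + 3/2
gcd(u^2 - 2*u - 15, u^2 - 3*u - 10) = u - 5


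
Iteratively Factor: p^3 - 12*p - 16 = (p + 2)*(p^2 - 2*p - 8) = (p + 2)^2*(p - 4)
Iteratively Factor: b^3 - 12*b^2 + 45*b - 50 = (b - 2)*(b^2 - 10*b + 25) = (b - 5)*(b - 2)*(b - 5)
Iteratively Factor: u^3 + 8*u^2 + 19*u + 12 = (u + 1)*(u^2 + 7*u + 12) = (u + 1)*(u + 3)*(u + 4)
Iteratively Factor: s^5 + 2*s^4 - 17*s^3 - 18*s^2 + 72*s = (s - 3)*(s^4 + 5*s^3 - 2*s^2 - 24*s) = s*(s - 3)*(s^3 + 5*s^2 - 2*s - 24) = s*(s - 3)*(s + 3)*(s^2 + 2*s - 8) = s*(s - 3)*(s - 2)*(s + 3)*(s + 4)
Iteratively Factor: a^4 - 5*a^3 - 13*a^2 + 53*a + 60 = (a + 3)*(a^3 - 8*a^2 + 11*a + 20) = (a - 5)*(a + 3)*(a^2 - 3*a - 4) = (a - 5)*(a - 4)*(a + 3)*(a + 1)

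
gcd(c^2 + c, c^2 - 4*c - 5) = c + 1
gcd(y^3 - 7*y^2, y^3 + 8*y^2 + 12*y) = y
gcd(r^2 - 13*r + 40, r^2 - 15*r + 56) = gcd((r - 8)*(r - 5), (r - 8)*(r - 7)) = r - 8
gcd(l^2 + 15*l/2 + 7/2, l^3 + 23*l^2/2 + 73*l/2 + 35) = l + 7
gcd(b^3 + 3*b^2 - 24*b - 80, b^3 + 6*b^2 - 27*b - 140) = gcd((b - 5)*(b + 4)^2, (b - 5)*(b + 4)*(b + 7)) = b^2 - b - 20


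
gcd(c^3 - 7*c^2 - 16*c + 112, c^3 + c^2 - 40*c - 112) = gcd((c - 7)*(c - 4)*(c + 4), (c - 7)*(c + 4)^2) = c^2 - 3*c - 28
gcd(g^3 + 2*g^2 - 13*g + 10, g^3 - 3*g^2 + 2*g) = g^2 - 3*g + 2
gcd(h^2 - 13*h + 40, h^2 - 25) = h - 5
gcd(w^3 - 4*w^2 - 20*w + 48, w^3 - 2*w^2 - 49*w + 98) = w - 2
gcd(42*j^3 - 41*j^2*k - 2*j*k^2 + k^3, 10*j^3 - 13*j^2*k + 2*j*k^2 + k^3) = j - k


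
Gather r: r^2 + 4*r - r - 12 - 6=r^2 + 3*r - 18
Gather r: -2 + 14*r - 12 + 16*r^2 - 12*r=16*r^2 + 2*r - 14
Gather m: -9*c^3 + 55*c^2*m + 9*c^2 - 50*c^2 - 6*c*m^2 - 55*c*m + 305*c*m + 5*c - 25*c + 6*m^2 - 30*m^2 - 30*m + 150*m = -9*c^3 - 41*c^2 - 20*c + m^2*(-6*c - 24) + m*(55*c^2 + 250*c + 120)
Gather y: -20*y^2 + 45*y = -20*y^2 + 45*y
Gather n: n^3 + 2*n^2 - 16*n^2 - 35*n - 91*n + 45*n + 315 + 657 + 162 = n^3 - 14*n^2 - 81*n + 1134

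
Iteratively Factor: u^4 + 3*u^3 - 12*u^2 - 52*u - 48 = (u + 3)*(u^3 - 12*u - 16) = (u + 2)*(u + 3)*(u^2 - 2*u - 8) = (u + 2)^2*(u + 3)*(u - 4)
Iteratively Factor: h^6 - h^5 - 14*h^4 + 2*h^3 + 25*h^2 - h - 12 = (h + 1)*(h^5 - 2*h^4 - 12*h^3 + 14*h^2 + 11*h - 12) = (h - 4)*(h + 1)*(h^4 + 2*h^3 - 4*h^2 - 2*h + 3) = (h - 4)*(h - 1)*(h + 1)*(h^3 + 3*h^2 - h - 3) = (h - 4)*(h - 1)*(h + 1)*(h + 3)*(h^2 - 1) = (h - 4)*(h - 1)^2*(h + 1)*(h + 3)*(h + 1)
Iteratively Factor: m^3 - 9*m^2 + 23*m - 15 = (m - 5)*(m^2 - 4*m + 3) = (m - 5)*(m - 1)*(m - 3)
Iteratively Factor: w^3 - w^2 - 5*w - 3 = (w + 1)*(w^2 - 2*w - 3) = (w - 3)*(w + 1)*(w + 1)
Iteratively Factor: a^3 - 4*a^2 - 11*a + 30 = (a - 2)*(a^2 - 2*a - 15) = (a - 5)*(a - 2)*(a + 3)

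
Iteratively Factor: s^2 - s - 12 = (s + 3)*(s - 4)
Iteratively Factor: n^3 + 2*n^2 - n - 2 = (n - 1)*(n^2 + 3*n + 2) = (n - 1)*(n + 1)*(n + 2)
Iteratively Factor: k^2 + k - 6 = (k + 3)*(k - 2)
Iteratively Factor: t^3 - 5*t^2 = (t)*(t^2 - 5*t) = t^2*(t - 5)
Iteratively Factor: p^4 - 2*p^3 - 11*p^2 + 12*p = (p - 4)*(p^3 + 2*p^2 - 3*p) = p*(p - 4)*(p^2 + 2*p - 3) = p*(p - 4)*(p - 1)*(p + 3)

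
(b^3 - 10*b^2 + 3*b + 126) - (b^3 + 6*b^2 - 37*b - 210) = -16*b^2 + 40*b + 336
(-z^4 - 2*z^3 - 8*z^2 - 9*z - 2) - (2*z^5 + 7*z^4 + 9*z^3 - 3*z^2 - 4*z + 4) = -2*z^5 - 8*z^4 - 11*z^3 - 5*z^2 - 5*z - 6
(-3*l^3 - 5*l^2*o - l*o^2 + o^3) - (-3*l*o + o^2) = -3*l^3 - 5*l^2*o - l*o^2 + 3*l*o + o^3 - o^2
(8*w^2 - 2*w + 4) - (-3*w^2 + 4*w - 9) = 11*w^2 - 6*w + 13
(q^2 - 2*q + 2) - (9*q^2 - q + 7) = -8*q^2 - q - 5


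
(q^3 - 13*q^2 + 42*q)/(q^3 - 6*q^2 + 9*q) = (q^2 - 13*q + 42)/(q^2 - 6*q + 9)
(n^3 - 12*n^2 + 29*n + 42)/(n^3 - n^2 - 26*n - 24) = (n - 7)/(n + 4)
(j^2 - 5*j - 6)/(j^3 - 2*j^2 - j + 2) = (j - 6)/(j^2 - 3*j + 2)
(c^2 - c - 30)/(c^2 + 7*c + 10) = (c - 6)/(c + 2)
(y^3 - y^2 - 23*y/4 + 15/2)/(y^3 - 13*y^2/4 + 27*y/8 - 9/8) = 2*(2*y^2 + y - 10)/(4*y^2 - 7*y + 3)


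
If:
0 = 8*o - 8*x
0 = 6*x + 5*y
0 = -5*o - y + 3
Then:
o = 15/19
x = 15/19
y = -18/19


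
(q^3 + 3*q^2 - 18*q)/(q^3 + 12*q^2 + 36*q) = (q - 3)/(q + 6)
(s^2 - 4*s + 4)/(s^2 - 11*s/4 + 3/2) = 4*(s - 2)/(4*s - 3)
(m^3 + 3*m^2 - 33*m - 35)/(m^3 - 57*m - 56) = (m - 5)/(m - 8)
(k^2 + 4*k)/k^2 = (k + 4)/k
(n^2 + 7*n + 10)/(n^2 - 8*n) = (n^2 + 7*n + 10)/(n*(n - 8))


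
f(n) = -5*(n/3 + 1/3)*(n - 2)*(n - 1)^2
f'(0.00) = -5.00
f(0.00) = 3.33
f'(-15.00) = 25920.00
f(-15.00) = -101546.67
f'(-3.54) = 490.52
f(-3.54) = -483.40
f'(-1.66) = 72.36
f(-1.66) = -28.49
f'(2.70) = -35.87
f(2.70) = -12.48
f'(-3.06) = 336.67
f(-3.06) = -286.36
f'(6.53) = -1243.45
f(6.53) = -1738.57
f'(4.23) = -255.29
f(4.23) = -202.80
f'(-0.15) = -4.14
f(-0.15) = 4.03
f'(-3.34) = 421.87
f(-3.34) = -392.27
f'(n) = -5*(n/3 + 1/3)*(n - 2)*(2*n - 2) - 5*(n/3 + 1/3)*(n - 1)^2 - 5*(n - 2)*(n - 1)^2/3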